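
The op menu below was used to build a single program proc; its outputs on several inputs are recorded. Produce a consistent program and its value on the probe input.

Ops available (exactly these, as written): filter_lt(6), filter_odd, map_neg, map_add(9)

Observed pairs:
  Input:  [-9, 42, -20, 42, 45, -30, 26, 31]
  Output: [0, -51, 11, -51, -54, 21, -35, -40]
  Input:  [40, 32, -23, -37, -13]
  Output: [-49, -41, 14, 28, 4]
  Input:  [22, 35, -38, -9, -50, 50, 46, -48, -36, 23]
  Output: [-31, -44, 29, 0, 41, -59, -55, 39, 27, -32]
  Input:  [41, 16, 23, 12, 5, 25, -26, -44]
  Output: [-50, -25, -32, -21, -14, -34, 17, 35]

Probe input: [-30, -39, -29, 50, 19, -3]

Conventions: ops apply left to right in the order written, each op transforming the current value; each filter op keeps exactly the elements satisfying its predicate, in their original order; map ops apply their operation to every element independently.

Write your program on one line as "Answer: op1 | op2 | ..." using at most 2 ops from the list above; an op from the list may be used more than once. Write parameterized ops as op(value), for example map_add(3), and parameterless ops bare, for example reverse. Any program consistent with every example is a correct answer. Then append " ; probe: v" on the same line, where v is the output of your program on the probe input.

map_add(9) | map_neg ; probe: [21, 30, 20, -59, -28, -6]

Check, running the answer program on each example:
  [-9, 42, -20, 42, 45, -30, 26, 31] -> [0, 51, -11, 51, 54, -21, 35, 40] -> [0, -51, 11, -51, -54, 21, -35, -40]
  [40, 32, -23, -37, -13] -> [49, 41, -14, -28, -4] -> [-49, -41, 14, 28, 4]
  [22, 35, -38, -9, -50, 50, 46, -48, -36, 23] -> [31, 44, -29, 0, -41, 59, 55, -39, -27, 32] -> [-31, -44, 29, 0, 41, -59, -55, 39, 27, -32]
  [41, 16, 23, 12, 5, 25, -26, -44] -> [50, 25, 32, 21, 14, 34, -17, -35] -> [-50, -25, -32, -21, -14, -34, 17, 35]
  probe: [-30, -39, -29, 50, 19, -3] -> [-21, -30, -20, 59, 28, 6] -> [21, 30, 20, -59, -28, -6]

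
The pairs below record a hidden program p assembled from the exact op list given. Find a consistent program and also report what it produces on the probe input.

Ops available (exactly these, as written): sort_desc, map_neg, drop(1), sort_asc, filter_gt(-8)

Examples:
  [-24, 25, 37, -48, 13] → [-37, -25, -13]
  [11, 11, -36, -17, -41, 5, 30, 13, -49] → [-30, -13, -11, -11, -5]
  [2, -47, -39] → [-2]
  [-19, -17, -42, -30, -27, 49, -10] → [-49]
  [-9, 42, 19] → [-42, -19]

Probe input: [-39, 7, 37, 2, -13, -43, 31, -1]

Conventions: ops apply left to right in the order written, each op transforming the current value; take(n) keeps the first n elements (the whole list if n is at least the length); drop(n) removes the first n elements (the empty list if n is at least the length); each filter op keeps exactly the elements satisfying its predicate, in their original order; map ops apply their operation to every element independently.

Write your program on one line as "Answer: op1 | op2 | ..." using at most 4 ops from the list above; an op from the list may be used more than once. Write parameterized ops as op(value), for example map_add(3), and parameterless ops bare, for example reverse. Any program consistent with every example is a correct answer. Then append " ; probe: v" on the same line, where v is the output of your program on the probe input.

sort_desc | filter_gt(-8) | map_neg ; probe: [-37, -31, -7, -2, 1]

Check, running the answer program on each example:
  [-24, 25, 37, -48, 13] -> [37, 25, 13, -24, -48] -> [37, 25, 13] -> [-37, -25, -13]
  [11, 11, -36, -17, -41, 5, 30, 13, -49] -> [30, 13, 11, 11, 5, -17, -36, -41, -49] -> [30, 13, 11, 11, 5] -> [-30, -13, -11, -11, -5]
  [2, -47, -39] -> [2, -39, -47] -> [2] -> [-2]
  [-19, -17, -42, -30, -27, 49, -10] -> [49, -10, -17, -19, -27, -30, -42] -> [49] -> [-49]
  [-9, 42, 19] -> [42, 19, -9] -> [42, 19] -> [-42, -19]
  probe: [-39, 7, 37, 2, -13, -43, 31, -1] -> [37, 31, 7, 2, -1, -13, -39, -43] -> [37, 31, 7, 2, -1] -> [-37, -31, -7, -2, 1]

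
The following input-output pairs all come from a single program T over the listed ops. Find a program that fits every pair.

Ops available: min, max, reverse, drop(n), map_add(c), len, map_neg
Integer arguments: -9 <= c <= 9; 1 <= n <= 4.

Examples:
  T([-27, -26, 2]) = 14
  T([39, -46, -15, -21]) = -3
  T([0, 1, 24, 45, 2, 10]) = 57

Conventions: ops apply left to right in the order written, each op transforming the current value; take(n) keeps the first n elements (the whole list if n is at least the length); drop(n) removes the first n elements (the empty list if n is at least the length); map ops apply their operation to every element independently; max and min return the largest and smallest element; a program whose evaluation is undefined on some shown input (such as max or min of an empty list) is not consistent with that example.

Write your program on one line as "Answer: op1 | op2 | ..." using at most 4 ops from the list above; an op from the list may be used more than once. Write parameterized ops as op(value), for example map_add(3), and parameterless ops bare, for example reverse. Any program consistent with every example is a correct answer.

drop(1) | map_add(4) | map_add(8) | max

Check, running the answer program on each example:
  [-27, -26, 2] -> [-26, 2] -> [-22, 6] -> [-14, 14] -> 14
  [39, -46, -15, -21] -> [-46, -15, -21] -> [-42, -11, -17] -> [-34, -3, -9] -> -3
  [0, 1, 24, 45, 2, 10] -> [1, 24, 45, 2, 10] -> [5, 28, 49, 6, 14] -> [13, 36, 57, 14, 22] -> 57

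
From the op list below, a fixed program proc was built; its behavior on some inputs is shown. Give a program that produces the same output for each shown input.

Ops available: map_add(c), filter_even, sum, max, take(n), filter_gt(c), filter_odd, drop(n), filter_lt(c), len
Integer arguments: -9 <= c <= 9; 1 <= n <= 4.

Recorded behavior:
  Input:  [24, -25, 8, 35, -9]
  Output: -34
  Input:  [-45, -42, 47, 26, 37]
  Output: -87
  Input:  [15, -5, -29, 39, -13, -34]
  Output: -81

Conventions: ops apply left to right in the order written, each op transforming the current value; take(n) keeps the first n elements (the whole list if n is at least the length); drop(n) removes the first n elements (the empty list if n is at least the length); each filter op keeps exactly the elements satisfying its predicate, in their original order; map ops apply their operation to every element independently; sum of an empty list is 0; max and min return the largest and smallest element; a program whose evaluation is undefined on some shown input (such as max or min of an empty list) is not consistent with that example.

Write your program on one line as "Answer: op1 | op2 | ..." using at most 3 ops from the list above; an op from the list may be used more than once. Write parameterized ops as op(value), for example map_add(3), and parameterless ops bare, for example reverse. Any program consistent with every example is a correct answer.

filter_lt(8) | sum

Check, running the answer program on each example:
  [24, -25, 8, 35, -9] -> [-25, -9] -> -34
  [-45, -42, 47, 26, 37] -> [-45, -42] -> -87
  [15, -5, -29, 39, -13, -34] -> [-5, -29, -13, -34] -> -81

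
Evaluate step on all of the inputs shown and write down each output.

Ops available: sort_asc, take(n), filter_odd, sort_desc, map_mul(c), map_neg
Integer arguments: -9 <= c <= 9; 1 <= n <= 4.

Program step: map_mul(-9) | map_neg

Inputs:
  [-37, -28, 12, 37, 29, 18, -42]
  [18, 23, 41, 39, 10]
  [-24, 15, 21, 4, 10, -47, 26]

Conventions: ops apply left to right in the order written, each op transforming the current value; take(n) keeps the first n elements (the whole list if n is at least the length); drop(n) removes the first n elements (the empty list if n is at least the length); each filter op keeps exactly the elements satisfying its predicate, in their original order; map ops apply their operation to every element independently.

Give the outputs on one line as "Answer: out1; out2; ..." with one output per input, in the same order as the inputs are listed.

[-333, -252, 108, 333, 261, 162, -378]; [162, 207, 369, 351, 90]; [-216, 135, 189, 36, 90, -423, 234]

Execution, op by op:
  [-37, -28, 12, 37, 29, 18, -42] -> [333, 252, -108, -333, -261, -162, 378] -> [-333, -252, 108, 333, 261, 162, -378]
  [18, 23, 41, 39, 10] -> [-162, -207, -369, -351, -90] -> [162, 207, 369, 351, 90]
  [-24, 15, 21, 4, 10, -47, 26] -> [216, -135, -189, -36, -90, 423, -234] -> [-216, 135, 189, 36, 90, -423, 234]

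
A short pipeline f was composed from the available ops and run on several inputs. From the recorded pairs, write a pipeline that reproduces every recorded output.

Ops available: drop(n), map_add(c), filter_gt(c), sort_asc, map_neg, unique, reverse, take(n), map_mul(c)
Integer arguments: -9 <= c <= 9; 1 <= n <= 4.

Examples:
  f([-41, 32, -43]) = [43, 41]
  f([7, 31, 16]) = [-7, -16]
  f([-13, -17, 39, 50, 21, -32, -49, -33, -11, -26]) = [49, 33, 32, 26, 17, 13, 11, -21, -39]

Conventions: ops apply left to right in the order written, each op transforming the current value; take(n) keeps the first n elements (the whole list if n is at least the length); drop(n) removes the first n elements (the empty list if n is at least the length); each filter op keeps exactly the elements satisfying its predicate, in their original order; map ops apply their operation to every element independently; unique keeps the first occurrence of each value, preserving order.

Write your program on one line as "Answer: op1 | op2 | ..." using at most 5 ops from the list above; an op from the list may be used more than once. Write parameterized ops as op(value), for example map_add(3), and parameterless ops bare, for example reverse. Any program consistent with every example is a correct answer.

sort_asc | reverse | drop(1) | map_neg | reverse

Check, running the answer program on each example:
  [-41, 32, -43] -> [-43, -41, 32] -> [32, -41, -43] -> [-41, -43] -> [41, 43] -> [43, 41]
  [7, 31, 16] -> [7, 16, 31] -> [31, 16, 7] -> [16, 7] -> [-16, -7] -> [-7, -16]
  [-13, -17, 39, 50, 21, -32, -49, -33, -11, -26] -> [-49, -33, -32, -26, -17, -13, -11, 21, 39, 50] -> [50, 39, 21, -11, -13, -17, -26, -32, -33, -49] -> [39, 21, -11, -13, -17, -26, -32, -33, -49] -> [-39, -21, 11, 13, 17, 26, 32, 33, 49] -> [49, 33, 32, 26, 17, 13, 11, -21, -39]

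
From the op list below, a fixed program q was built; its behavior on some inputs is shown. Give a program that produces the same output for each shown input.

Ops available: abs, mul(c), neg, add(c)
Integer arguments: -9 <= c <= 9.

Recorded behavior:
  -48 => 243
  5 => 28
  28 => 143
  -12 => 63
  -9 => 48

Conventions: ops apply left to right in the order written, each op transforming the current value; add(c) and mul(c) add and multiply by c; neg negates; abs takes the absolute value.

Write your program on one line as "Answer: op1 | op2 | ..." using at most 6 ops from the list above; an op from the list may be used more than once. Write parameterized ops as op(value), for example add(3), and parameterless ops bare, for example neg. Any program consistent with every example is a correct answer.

mul(-5) | abs | neg | add(-3) | neg

Check, running the answer program on each example:
  -48 -> 240 -> 240 -> -240 -> -243 -> 243
  5 -> -25 -> 25 -> -25 -> -28 -> 28
  28 -> -140 -> 140 -> -140 -> -143 -> 143
  -12 -> 60 -> 60 -> -60 -> -63 -> 63
  -9 -> 45 -> 45 -> -45 -> -48 -> 48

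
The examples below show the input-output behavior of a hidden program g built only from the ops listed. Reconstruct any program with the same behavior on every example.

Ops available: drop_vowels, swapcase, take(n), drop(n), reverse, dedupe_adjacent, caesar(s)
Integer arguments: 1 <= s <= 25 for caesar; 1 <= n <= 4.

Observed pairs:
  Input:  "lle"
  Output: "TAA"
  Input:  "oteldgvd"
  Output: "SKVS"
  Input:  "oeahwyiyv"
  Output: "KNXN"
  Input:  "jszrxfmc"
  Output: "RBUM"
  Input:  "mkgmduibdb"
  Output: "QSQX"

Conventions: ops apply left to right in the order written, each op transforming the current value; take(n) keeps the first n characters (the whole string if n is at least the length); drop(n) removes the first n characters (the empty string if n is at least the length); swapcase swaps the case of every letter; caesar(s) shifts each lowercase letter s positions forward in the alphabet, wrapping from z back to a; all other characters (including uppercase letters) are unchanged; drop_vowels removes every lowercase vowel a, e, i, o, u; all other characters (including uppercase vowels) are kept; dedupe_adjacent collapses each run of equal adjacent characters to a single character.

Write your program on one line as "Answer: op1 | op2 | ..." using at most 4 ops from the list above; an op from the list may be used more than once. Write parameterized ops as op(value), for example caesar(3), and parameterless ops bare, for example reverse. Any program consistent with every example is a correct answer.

reverse | caesar(15) | swapcase | take(4)

Check, running the answer program on each example:
  "lle" -> "ell" -> "taa" -> "TAA" -> "TAA"
  "oteldgvd" -> "dvgdleto" -> "skvsatid" -> "SKVSATID" -> "SKVS"
  "oeahwyiyv" -> "vyiywhaeo" -> "knxnlwptd" -> "KNXNLWPTD" -> "KNXN"
  "jszrxfmc" -> "cmfxrzsj" -> "rbumgohy" -> "RBUMGOHY" -> "RBUM"
  "mkgmduibdb" -> "bdbiudmgkm" -> "qsqxjsbvzb" -> "QSQXJSBVZB" -> "QSQX"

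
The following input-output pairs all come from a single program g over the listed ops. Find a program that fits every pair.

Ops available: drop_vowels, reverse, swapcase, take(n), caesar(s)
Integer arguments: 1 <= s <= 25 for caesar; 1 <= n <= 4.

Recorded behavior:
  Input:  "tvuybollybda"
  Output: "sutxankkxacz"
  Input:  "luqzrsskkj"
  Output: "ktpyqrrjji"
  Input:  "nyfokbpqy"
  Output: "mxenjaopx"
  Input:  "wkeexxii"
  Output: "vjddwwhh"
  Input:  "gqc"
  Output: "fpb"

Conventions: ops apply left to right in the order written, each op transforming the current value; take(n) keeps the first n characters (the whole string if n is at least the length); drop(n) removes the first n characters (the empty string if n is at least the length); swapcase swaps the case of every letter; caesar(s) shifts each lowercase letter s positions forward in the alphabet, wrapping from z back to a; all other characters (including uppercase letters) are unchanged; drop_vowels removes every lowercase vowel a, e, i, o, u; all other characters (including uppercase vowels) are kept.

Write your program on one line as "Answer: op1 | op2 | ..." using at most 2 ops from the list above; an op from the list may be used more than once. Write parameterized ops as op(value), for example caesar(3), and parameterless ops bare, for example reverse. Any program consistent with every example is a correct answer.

caesar(20) | caesar(5)

Check, running the answer program on each example:
  "tvuybollybda" -> "nposviffsvxu" -> "sutxankkxacz"
  "luqzrsskkj" -> "foktlmmeed" -> "ktpyqrrjji"
  "nyfokbpqy" -> "hszievjks" -> "mxenjaopx"
  "wkeexxii" -> "qeyyrrcc" -> "vjddwwhh"
  "gqc" -> "akw" -> "fpb"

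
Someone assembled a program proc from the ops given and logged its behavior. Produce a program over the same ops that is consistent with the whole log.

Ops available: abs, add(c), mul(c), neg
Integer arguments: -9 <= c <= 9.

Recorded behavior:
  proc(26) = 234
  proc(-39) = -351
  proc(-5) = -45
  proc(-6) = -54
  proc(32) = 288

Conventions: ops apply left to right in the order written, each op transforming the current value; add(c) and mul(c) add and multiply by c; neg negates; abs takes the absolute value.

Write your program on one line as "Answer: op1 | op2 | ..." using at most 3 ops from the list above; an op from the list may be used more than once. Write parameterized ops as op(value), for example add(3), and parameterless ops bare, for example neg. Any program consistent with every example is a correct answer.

mul(-9) | mul(-1)

Check, running the answer program on each example:
  26 -> -234 -> 234
  -39 -> 351 -> -351
  -5 -> 45 -> -45
  -6 -> 54 -> -54
  32 -> -288 -> 288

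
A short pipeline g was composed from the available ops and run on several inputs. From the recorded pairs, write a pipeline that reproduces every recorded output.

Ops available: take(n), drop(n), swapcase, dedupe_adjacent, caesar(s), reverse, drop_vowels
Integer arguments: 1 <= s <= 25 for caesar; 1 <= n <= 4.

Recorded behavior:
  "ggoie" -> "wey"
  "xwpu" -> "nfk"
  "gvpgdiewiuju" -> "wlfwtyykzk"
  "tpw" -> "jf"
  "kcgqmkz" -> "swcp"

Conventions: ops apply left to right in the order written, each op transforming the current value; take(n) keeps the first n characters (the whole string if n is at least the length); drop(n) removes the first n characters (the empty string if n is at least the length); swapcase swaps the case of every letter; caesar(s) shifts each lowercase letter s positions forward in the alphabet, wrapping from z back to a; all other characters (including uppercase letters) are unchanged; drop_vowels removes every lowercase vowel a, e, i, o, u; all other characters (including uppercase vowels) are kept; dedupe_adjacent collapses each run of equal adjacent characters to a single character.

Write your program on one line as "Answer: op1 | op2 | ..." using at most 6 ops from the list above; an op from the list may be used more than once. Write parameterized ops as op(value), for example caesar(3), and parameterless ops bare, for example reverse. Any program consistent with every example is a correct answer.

dedupe_adjacent | caesar(15) | caesar(15) | drop_vowels | caesar(12)

Check, running the answer program on each example:
  "ggoie" -> "goie" -> "vdxt" -> "ksmi" -> "ksm" -> "wey"
  "xwpu" -> "xwpu" -> "mlej" -> "baty" -> "bty" -> "nfk"
  "gvpgdiewiuju" -> "gvpgdiewiuju" -> "vkevsxtlxjyj" -> "kztkhmiamyny" -> "kztkhmmyny" -> "wlfwtyykzk"
  "tpw" -> "tpw" -> "iel" -> "xta" -> "xt" -> "jf"
  "kcgqmkz" -> "kcgqmkz" -> "zrvfbzo" -> "ogkuqod" -> "gkqd" -> "swcp"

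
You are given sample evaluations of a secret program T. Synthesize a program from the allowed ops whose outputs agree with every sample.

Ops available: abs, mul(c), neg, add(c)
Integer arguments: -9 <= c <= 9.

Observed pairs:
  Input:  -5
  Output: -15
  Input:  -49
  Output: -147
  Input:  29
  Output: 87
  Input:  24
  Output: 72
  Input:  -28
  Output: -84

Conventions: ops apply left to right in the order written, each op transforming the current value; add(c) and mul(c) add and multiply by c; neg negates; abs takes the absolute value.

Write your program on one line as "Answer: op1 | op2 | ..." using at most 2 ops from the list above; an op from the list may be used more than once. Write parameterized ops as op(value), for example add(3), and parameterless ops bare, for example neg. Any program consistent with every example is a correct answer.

mul(-3) | neg

Check, running the answer program on each example:
  -5 -> 15 -> -15
  -49 -> 147 -> -147
  29 -> -87 -> 87
  24 -> -72 -> 72
  -28 -> 84 -> -84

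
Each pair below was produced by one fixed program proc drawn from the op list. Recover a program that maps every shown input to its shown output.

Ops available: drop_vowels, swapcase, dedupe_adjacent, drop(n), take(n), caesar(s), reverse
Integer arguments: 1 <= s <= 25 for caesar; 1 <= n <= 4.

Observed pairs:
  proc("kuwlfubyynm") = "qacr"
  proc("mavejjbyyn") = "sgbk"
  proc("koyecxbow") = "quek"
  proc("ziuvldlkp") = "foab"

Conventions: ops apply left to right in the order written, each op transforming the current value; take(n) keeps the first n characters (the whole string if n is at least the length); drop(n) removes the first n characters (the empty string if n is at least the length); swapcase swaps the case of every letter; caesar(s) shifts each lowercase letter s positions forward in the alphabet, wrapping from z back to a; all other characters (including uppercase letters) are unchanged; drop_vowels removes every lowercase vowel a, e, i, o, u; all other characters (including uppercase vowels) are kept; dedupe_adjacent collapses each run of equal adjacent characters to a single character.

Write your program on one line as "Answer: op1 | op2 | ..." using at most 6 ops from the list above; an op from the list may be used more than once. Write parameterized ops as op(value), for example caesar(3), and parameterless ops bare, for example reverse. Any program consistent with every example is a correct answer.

caesar(13) | dedupe_adjacent | caesar(18) | caesar(1) | take(4)

Check, running the answer program on each example:
  "kuwlfubyynm" -> "xhjyshollaz" -> "xhjysholaz" -> "pzbqkzgdsr" -> "qacrlahets" -> "qacr"
  "mavejjbyyn" -> "znirwwolla" -> "znirwola" -> "rfajogds" -> "sgbkphet" -> "sgbk"
  "koyecxbow" -> "xblrpkobj" -> "xblrpkobj" -> "ptdjhcgtb" -> "quekidhuc" -> "quek"
  "ziuvldlkp" -> "mvhiyqyxc" -> "mvhiyqyxc" -> "enzaqiqpu" -> "foabrjrqv" -> "foab"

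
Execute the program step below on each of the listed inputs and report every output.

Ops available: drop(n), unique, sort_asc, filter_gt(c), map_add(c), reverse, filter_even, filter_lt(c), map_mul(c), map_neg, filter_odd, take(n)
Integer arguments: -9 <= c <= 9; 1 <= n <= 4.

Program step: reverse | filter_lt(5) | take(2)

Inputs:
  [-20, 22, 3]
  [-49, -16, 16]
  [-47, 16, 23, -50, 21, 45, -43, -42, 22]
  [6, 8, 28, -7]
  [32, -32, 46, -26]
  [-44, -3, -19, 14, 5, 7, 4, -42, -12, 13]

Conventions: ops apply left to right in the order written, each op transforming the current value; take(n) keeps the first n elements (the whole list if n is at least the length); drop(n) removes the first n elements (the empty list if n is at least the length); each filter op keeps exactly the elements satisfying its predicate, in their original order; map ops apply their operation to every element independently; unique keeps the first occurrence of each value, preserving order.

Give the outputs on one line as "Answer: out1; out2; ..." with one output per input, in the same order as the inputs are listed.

Execution, op by op:
  [-20, 22, 3] -> [3, 22, -20] -> [3, -20] -> [3, -20]
  [-49, -16, 16] -> [16, -16, -49] -> [-16, -49] -> [-16, -49]
  [-47, 16, 23, -50, 21, 45, -43, -42, 22] -> [22, -42, -43, 45, 21, -50, 23, 16, -47] -> [-42, -43, -50, -47] -> [-42, -43]
  [6, 8, 28, -7] -> [-7, 28, 8, 6] -> [-7] -> [-7]
  [32, -32, 46, -26] -> [-26, 46, -32, 32] -> [-26, -32] -> [-26, -32]
  [-44, -3, -19, 14, 5, 7, 4, -42, -12, 13] -> [13, -12, -42, 4, 7, 5, 14, -19, -3, -44] -> [-12, -42, 4, -19, -3, -44] -> [-12, -42]

[3, -20]; [-16, -49]; [-42, -43]; [-7]; [-26, -32]; [-12, -42]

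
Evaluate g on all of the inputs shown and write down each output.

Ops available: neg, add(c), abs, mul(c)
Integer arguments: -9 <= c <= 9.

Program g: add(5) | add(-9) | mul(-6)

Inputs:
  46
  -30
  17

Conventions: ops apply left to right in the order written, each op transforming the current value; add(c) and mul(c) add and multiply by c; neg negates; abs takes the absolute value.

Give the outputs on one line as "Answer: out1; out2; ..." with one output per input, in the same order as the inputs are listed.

Execution, op by op:
  46 -> 51 -> 42 -> -252
  -30 -> -25 -> -34 -> 204
  17 -> 22 -> 13 -> -78

-252; 204; -78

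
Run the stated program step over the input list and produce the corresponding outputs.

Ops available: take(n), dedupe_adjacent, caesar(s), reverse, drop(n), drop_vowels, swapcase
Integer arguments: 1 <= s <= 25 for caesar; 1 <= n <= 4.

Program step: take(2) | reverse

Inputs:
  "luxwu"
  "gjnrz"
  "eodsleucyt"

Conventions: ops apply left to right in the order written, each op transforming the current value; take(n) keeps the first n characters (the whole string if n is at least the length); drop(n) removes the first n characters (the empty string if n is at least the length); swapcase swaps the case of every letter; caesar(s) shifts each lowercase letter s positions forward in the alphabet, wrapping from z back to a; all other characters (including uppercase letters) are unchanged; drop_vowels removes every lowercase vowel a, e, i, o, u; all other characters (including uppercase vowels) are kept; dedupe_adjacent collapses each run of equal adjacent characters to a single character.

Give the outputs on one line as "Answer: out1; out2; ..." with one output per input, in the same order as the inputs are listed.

"ul"; "jg"; "oe"

Execution, op by op:
  "luxwu" -> "lu" -> "ul"
  "gjnrz" -> "gj" -> "jg"
  "eodsleucyt" -> "eo" -> "oe"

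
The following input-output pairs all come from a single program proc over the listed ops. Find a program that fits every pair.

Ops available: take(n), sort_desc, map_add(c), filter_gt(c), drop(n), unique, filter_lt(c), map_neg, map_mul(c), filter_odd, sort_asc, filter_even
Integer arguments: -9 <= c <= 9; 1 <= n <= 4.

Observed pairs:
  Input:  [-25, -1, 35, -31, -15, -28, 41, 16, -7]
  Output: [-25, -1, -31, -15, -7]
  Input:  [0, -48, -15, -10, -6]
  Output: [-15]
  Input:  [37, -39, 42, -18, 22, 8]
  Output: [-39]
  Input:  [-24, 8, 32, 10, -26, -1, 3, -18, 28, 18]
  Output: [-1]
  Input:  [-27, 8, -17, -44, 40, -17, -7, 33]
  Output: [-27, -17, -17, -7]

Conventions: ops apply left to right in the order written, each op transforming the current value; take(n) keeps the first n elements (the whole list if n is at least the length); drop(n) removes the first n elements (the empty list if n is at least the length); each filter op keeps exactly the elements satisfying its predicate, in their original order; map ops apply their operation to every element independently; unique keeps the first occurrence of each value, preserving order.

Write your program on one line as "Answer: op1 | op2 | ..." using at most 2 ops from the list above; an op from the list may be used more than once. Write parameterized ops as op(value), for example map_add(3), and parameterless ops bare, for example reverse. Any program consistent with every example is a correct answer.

filter_odd | filter_lt(0)

Check, running the answer program on each example:
  [-25, -1, 35, -31, -15, -28, 41, 16, -7] -> [-25, -1, 35, -31, -15, 41, -7] -> [-25, -1, -31, -15, -7]
  [0, -48, -15, -10, -6] -> [-15] -> [-15]
  [37, -39, 42, -18, 22, 8] -> [37, -39] -> [-39]
  [-24, 8, 32, 10, -26, -1, 3, -18, 28, 18] -> [-1, 3] -> [-1]
  [-27, 8, -17, -44, 40, -17, -7, 33] -> [-27, -17, -17, -7, 33] -> [-27, -17, -17, -7]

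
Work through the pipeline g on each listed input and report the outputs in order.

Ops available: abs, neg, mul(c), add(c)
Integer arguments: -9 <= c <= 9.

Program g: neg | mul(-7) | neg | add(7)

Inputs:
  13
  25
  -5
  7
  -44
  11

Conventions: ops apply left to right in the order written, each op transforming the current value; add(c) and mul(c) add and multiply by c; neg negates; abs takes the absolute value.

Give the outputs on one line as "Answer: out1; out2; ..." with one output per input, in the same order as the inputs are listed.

-84; -168; 42; -42; 315; -70

Execution, op by op:
  13 -> -13 -> 91 -> -91 -> -84
  25 -> -25 -> 175 -> -175 -> -168
  -5 -> 5 -> -35 -> 35 -> 42
  7 -> -7 -> 49 -> -49 -> -42
  -44 -> 44 -> -308 -> 308 -> 315
  11 -> -11 -> 77 -> -77 -> -70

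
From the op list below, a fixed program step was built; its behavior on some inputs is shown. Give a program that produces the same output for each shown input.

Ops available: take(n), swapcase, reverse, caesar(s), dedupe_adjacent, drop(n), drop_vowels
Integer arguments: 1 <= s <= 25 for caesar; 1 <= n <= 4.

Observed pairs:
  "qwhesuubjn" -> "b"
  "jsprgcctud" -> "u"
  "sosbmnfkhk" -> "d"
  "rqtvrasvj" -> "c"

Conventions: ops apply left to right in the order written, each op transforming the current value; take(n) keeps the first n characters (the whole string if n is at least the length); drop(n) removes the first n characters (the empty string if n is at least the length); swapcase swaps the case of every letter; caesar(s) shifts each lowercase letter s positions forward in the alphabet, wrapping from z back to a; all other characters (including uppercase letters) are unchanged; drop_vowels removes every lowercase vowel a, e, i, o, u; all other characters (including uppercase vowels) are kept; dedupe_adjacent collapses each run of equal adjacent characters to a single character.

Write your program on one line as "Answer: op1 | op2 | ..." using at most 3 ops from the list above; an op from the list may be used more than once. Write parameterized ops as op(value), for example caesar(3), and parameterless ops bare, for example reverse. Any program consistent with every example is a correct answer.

dedupe_adjacent | take(1) | caesar(11)

Check, running the answer program on each example:
  "qwhesuubjn" -> "qwhesubjn" -> "q" -> "b"
  "jsprgcctud" -> "jsprgctud" -> "j" -> "u"
  "sosbmnfkhk" -> "sosbmnfkhk" -> "s" -> "d"
  "rqtvrasvj" -> "rqtvrasvj" -> "r" -> "c"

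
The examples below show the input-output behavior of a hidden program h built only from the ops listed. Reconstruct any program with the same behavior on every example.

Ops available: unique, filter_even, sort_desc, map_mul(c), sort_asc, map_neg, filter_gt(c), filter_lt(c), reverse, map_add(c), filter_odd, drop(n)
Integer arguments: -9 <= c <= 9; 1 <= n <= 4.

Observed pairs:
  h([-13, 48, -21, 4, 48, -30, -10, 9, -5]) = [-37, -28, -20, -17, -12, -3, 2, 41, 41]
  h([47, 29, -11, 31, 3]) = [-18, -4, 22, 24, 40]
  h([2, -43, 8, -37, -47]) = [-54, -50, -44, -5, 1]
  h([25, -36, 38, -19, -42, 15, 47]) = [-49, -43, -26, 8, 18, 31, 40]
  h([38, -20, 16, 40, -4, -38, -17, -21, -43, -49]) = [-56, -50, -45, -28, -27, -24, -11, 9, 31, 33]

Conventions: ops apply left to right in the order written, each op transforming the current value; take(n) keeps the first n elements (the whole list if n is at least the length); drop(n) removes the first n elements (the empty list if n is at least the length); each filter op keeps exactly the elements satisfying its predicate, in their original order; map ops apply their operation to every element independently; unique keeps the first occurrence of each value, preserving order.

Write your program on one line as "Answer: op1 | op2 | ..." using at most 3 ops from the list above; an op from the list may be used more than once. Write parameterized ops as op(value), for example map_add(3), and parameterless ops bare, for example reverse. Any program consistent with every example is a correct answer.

sort_asc | map_add(-7)

Check, running the answer program on each example:
  [-13, 48, -21, 4, 48, -30, -10, 9, -5] -> [-30, -21, -13, -10, -5, 4, 9, 48, 48] -> [-37, -28, -20, -17, -12, -3, 2, 41, 41]
  [47, 29, -11, 31, 3] -> [-11, 3, 29, 31, 47] -> [-18, -4, 22, 24, 40]
  [2, -43, 8, -37, -47] -> [-47, -43, -37, 2, 8] -> [-54, -50, -44, -5, 1]
  [25, -36, 38, -19, -42, 15, 47] -> [-42, -36, -19, 15, 25, 38, 47] -> [-49, -43, -26, 8, 18, 31, 40]
  [38, -20, 16, 40, -4, -38, -17, -21, -43, -49] -> [-49, -43, -38, -21, -20, -17, -4, 16, 38, 40] -> [-56, -50, -45, -28, -27, -24, -11, 9, 31, 33]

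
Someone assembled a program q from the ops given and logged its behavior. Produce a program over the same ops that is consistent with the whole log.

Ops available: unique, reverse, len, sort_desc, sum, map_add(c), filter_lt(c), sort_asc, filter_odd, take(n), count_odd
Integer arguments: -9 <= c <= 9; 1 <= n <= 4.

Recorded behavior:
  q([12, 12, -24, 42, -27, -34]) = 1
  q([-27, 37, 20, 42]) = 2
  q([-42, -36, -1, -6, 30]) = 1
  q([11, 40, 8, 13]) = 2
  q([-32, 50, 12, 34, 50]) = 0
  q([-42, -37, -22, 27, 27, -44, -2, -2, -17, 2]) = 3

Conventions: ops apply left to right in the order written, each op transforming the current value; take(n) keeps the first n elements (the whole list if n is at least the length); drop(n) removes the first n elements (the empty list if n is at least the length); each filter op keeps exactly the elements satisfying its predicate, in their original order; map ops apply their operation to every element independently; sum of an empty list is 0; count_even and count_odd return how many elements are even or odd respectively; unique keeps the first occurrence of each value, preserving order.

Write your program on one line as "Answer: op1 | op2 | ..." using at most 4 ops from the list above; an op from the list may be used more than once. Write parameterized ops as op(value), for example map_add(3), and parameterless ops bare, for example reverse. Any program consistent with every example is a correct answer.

sort_asc | sort_desc | unique | count_odd

Check, running the answer program on each example:
  [12, 12, -24, 42, -27, -34] -> [-34, -27, -24, 12, 12, 42] -> [42, 12, 12, -24, -27, -34] -> [42, 12, -24, -27, -34] -> 1
  [-27, 37, 20, 42] -> [-27, 20, 37, 42] -> [42, 37, 20, -27] -> [42, 37, 20, -27] -> 2
  [-42, -36, -1, -6, 30] -> [-42, -36, -6, -1, 30] -> [30, -1, -6, -36, -42] -> [30, -1, -6, -36, -42] -> 1
  [11, 40, 8, 13] -> [8, 11, 13, 40] -> [40, 13, 11, 8] -> [40, 13, 11, 8] -> 2
  [-32, 50, 12, 34, 50] -> [-32, 12, 34, 50, 50] -> [50, 50, 34, 12, -32] -> [50, 34, 12, -32] -> 0
  [-42, -37, -22, 27, 27, -44, -2, -2, -17, 2] -> [-44, -42, -37, -22, -17, -2, -2, 2, 27, 27] -> [27, 27, 2, -2, -2, -17, -22, -37, -42, -44] -> [27, 2, -2, -17, -22, -37, -42, -44] -> 3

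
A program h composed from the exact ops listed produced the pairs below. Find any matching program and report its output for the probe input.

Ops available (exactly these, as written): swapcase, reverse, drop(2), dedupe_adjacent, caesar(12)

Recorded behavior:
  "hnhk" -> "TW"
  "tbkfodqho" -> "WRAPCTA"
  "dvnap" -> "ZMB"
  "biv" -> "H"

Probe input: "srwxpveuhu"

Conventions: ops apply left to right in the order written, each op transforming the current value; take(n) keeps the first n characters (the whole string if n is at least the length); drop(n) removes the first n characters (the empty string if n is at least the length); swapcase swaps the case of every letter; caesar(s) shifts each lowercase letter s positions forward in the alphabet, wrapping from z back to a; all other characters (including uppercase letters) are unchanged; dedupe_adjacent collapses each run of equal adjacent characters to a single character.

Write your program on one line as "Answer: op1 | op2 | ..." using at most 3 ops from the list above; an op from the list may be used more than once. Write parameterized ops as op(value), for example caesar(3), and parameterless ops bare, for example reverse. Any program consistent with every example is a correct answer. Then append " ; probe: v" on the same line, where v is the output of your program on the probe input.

drop(2) | caesar(12) | swapcase ; probe: "IJBHQGTG"

Check, running the answer program on each example:
  "hnhk" -> "hk" -> "tw" -> "TW"
  "tbkfodqho" -> "kfodqho" -> "wrapcta" -> "WRAPCTA"
  "dvnap" -> "nap" -> "zmb" -> "ZMB"
  "biv" -> "v" -> "h" -> "H"
  probe: "srwxpveuhu" -> "wxpveuhu" -> "ijbhqgtg" -> "IJBHQGTG"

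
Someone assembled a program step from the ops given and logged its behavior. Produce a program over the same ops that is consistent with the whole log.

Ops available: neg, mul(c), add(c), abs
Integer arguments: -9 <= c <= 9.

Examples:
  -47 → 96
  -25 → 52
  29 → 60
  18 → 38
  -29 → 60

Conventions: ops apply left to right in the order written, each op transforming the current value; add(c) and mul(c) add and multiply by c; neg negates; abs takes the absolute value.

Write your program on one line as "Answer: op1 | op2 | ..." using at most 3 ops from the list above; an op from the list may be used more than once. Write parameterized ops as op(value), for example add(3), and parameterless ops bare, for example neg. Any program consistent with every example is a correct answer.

abs | add(1) | mul(2)

Check, running the answer program on each example:
  -47 -> 47 -> 48 -> 96
  -25 -> 25 -> 26 -> 52
  29 -> 29 -> 30 -> 60
  18 -> 18 -> 19 -> 38
  -29 -> 29 -> 30 -> 60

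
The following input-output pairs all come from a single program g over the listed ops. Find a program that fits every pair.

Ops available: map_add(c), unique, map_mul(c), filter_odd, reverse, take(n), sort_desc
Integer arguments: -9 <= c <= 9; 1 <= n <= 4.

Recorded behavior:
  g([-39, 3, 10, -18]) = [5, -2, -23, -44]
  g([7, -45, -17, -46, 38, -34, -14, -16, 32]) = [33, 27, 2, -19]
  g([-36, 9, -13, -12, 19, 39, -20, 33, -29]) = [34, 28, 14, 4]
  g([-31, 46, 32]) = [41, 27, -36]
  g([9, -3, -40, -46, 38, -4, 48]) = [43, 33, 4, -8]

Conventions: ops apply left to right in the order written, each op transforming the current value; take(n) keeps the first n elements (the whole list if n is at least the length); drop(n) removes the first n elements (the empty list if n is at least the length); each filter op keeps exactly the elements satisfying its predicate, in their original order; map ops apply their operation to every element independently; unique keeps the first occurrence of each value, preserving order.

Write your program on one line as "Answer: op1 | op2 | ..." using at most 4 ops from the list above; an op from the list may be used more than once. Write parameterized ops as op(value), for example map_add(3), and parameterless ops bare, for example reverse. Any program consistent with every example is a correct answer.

sort_desc | take(4) | map_add(-5)

Check, running the answer program on each example:
  [-39, 3, 10, -18] -> [10, 3, -18, -39] -> [10, 3, -18, -39] -> [5, -2, -23, -44]
  [7, -45, -17, -46, 38, -34, -14, -16, 32] -> [38, 32, 7, -14, -16, -17, -34, -45, -46] -> [38, 32, 7, -14] -> [33, 27, 2, -19]
  [-36, 9, -13, -12, 19, 39, -20, 33, -29] -> [39, 33, 19, 9, -12, -13, -20, -29, -36] -> [39, 33, 19, 9] -> [34, 28, 14, 4]
  [-31, 46, 32] -> [46, 32, -31] -> [46, 32, -31] -> [41, 27, -36]
  [9, -3, -40, -46, 38, -4, 48] -> [48, 38, 9, -3, -4, -40, -46] -> [48, 38, 9, -3] -> [43, 33, 4, -8]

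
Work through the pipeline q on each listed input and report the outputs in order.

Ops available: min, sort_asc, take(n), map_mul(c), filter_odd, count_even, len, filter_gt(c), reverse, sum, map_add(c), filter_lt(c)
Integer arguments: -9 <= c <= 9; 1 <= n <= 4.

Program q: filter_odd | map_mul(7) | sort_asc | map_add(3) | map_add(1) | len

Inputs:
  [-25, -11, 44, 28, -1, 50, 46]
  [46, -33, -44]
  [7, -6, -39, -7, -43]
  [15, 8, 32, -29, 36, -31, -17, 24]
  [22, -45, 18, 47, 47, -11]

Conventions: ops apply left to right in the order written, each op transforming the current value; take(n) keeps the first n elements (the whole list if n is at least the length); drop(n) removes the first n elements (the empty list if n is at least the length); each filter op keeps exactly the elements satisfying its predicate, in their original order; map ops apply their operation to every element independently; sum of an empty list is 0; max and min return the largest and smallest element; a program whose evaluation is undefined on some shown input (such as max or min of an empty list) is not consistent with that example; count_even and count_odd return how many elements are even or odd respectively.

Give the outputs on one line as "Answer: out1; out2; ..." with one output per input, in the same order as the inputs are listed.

3; 1; 4; 4; 4

Execution, op by op:
  [-25, -11, 44, 28, -1, 50, 46] -> [-25, -11, -1] -> [-175, -77, -7] -> [-175, -77, -7] -> [-172, -74, -4] -> [-171, -73, -3] -> 3
  [46, -33, -44] -> [-33] -> [-231] -> [-231] -> [-228] -> [-227] -> 1
  [7, -6, -39, -7, -43] -> [7, -39, -7, -43] -> [49, -273, -49, -301] -> [-301, -273, -49, 49] -> [-298, -270, -46, 52] -> [-297, -269, -45, 53] -> 4
  [15, 8, 32, -29, 36, -31, -17, 24] -> [15, -29, -31, -17] -> [105, -203, -217, -119] -> [-217, -203, -119, 105] -> [-214, -200, -116, 108] -> [-213, -199, -115, 109] -> 4
  [22, -45, 18, 47, 47, -11] -> [-45, 47, 47, -11] -> [-315, 329, 329, -77] -> [-315, -77, 329, 329] -> [-312, -74, 332, 332] -> [-311, -73, 333, 333] -> 4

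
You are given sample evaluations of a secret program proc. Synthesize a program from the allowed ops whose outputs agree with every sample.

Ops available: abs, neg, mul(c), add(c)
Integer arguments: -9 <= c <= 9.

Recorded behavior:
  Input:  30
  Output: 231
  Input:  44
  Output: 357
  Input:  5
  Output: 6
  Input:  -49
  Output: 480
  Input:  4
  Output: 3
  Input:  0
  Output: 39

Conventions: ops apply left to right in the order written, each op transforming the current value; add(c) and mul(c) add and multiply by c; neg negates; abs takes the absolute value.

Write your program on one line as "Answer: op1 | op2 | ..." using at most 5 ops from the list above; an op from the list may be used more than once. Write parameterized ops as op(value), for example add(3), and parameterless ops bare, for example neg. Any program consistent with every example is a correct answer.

add(-4) | mul(-3) | add(1) | abs | mul(3)

Check, running the answer program on each example:
  30 -> 26 -> -78 -> -77 -> 77 -> 231
  44 -> 40 -> -120 -> -119 -> 119 -> 357
  5 -> 1 -> -3 -> -2 -> 2 -> 6
  -49 -> -53 -> 159 -> 160 -> 160 -> 480
  4 -> 0 -> 0 -> 1 -> 1 -> 3
  0 -> -4 -> 12 -> 13 -> 13 -> 39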